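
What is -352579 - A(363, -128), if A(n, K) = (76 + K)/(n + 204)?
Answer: -199912241/567 ≈ -3.5258e+5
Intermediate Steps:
A(n, K) = (76 + K)/(204 + n)
-352579 - A(363, -128) = -352579 - (76 - 128)/(204 + 363) = -352579 - (-52)/567 = -352579 - 1*(-52/567) = -352579 + 52/567 = -199912241/567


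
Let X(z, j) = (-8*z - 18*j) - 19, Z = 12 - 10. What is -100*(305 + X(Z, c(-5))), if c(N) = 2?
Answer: -23400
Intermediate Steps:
Z = 2
X(z, j) = -19 - 18*j - 8*z (X(z, j) = (-18*j - 8*z) - 19 = -19 - 18*j - 8*z)
-100*(305 + X(Z, c(-5))) = -100*(305 + (-19 - 18*2 - 8*2)) = -100*(305 + (-19 - 36 - 16)) = -100*(305 - 71) = -100*234 = -23400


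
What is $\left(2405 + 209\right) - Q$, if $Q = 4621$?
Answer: $-2007$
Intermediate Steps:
$\left(2405 + 209\right) - Q = \left(2405 + 209\right) - 4621 = 2614 - 4621 = -2007$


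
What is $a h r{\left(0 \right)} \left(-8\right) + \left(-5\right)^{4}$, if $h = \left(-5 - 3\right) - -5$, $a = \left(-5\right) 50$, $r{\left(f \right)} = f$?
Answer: $625$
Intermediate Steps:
$a = -250$
$h = -3$ ($h = -8 + 5 = -3$)
$a h r{\left(0 \right)} \left(-8\right) + \left(-5\right)^{4} = - 250 \left(-3\right) 0 \left(-8\right) + \left(-5\right)^{4} = - 250 \cdot 0 \left(-8\right) + 625 = \left(-250\right) 0 + 625 = 0 + 625 = 625$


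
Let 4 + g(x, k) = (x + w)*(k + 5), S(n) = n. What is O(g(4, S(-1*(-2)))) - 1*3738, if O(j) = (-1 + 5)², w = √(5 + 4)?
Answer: -3722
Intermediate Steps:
w = 3 (w = √9 = 3)
g(x, k) = -4 + (3 + x)*(5 + k) (g(x, k) = -4 + (x + 3)*(k + 5) = -4 + (3 + x)*(5 + k))
O(j) = 16 (O(j) = 4² = 16)
O(g(4, S(-1*(-2)))) - 1*3738 = 16 - 1*3738 = 16 - 3738 = -3722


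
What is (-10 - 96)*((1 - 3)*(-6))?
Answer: -1272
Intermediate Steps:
(-10 - 96)*((1 - 3)*(-6)) = -(-212)*(-6) = -106*12 = -1272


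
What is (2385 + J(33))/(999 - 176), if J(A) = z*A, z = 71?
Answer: 4728/823 ≈ 5.7448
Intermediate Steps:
J(A) = 71*A
(2385 + J(33))/(999 - 176) = (2385 + 71*33)/(999 - 176) = (2385 + 2343)/823 = 4728*(1/823) = 4728/823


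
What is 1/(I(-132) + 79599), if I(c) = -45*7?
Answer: 1/79284 ≈ 1.2613e-5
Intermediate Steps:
I(c) = -315
1/(I(-132) + 79599) = 1/(-315 + 79599) = 1/79284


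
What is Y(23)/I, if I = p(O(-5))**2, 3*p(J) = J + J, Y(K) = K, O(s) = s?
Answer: 207/100 ≈ 2.0700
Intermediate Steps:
p(J) = 2*J/3 (p(J) = (J + J)/3 = (2*J)/3 = 2*J/3)
I = 100/9 (I = ((2/3)*(-5))**2 = (-10/3)**2 = 100/9 ≈ 11.111)
Y(23)/I = 23/(100/9) = 23*(9/100) = 207/100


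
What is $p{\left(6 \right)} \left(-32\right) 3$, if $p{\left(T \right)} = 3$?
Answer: $-288$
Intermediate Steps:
$p{\left(6 \right)} \left(-32\right) 3 = 3 \left(-32\right) 3 = \left(-96\right) 3 = -288$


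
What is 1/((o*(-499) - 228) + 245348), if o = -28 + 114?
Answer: 1/202206 ≈ 4.9455e-6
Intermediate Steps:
o = 86
1/((o*(-499) - 228) + 245348) = 1/((86*(-499) - 228) + 245348) = 1/((-42914 - 228) + 245348) = 1/(-43142 + 245348) = 1/202206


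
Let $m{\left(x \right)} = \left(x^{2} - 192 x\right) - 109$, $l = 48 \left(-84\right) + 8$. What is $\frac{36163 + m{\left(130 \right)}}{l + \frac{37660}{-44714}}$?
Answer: $- \frac{312930929}{44991699} \approx -6.9553$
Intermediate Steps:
$l = -4024$ ($l = -4032 + 8 = -4024$)
$m{\left(x \right)} = -109 + x^{2} - 192 x$
$\frac{36163 + m{\left(130 \right)}}{l + \frac{37660}{-44714}} = \frac{36163 - \left(25069 - 16900\right)}{-4024 + \frac{37660}{-44714}} = \frac{36163 - 8169}{-4024 + 37660 \left(- \frac{1}{44714}\right)} = \frac{36163 - 8169}{-4024 - \frac{18830}{22357}} = \frac{27994}{- \frac{89983398}{22357}} = 27994 \left(- \frac{22357}{89983398}\right) = - \frac{312930929}{44991699}$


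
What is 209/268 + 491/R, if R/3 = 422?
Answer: 198091/169644 ≈ 1.1677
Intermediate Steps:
R = 1266 (R = 3*422 = 1266)
209/268 + 491/R = 209/268 + 491/1266 = 198091/169644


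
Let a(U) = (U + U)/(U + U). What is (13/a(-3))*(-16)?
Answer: -208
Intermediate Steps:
a(U) = 1 (a(U) = (2*U)/((2*U)) = (2*U)*(1/(2*U)) = 1)
(13/a(-3))*(-16) = (13/1)*(-16) = (13*1)*(-16) = 13*(-16) = -208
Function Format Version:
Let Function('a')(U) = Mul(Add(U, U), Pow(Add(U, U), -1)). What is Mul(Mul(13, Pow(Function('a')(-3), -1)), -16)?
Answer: -208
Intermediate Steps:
Function('a')(U) = 1 (Function('a')(U) = Mul(Mul(2, U), Pow(Mul(2, U), -1)) = Mul(Mul(2, U), Mul(Rational(1, 2), Pow(U, -1))) = 1)
Mul(Mul(13, Pow(Function('a')(-3), -1)), -16) = Mul(Mul(13, Pow(1, -1)), -16) = Mul(Mul(13, 1), -16) = Mul(13, -16) = -208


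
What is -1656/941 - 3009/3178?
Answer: -8094237/2990498 ≈ -2.7066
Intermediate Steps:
-1656/941 - 3009/3178 = -8094237/2990498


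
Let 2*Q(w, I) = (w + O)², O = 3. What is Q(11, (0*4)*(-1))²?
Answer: 9604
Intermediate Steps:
Q(w, I) = (3 + w)²/2 (Q(w, I) = (w + 3)²/2 = (3 + w)²/2)
Q(11, (0*4)*(-1))² = ((3 + 11)²/2)² = ((½)*14²)² = ((½)*196)² = 98² = 9604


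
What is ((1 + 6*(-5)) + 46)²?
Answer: 289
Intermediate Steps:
((1 + 6*(-5)) + 46)² = ((1 - 30) + 46)² = (-29 + 46)² = 17² = 289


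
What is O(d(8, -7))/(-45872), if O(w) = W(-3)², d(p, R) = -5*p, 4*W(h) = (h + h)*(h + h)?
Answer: -81/45872 ≈ -0.0017658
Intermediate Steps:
W(h) = h² (W(h) = ((h + h)*(h + h))/4 = ((2*h)*(2*h))/4 = (4*h²)/4 = h²)
O(w) = 81 (O(w) = ((-3)²)² = 9² = 81)
O(d(8, -7))/(-45872) = 81/(-45872) = 81*(-1/45872) = -81/45872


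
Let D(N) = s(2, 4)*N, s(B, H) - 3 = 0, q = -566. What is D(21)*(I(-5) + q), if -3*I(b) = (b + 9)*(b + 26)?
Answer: -37422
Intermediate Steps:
s(B, H) = 3 (s(B, H) = 3 + 0 = 3)
I(b) = -(9 + b)*(26 + b)/3 (I(b) = -(b + 9)*(b + 26)/3 = -(9 + b)*(26 + b)/3)
D(N) = 3*N
D(21)*(I(-5) + q) = (3*21)*((-78 - 35/3*(-5) - ⅓*(-5)²) - 566) = 63*((-78 + 175/3 - ⅓*25) - 566) = 63*((-78 + 175/3 - 25/3) - 566) = 63*(-28 - 566) = 63*(-594) = -37422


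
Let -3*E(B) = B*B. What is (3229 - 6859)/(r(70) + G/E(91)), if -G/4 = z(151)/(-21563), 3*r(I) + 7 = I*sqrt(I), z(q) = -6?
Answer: -32407722871741915698/145799067135887312333 - 324077284720553640276*sqrt(70)/145799067135887312333 ≈ -18.819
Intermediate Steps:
E(B) = -B**2/3 (E(B) = -B*B/3 = -B**2/3)
r(I) = -7/3 + I**(3/2)/3 (r(I) = -7/3 + (I*sqrt(I))/3 = -7/3 + I**(3/2)/3)
G = -24/21563 (G = -(-24)/(-21563) = -(-24)*(-1)/21563 = -4*6/21563 = -24/21563 ≈ -0.0011130)
(3229 - 6859)/(r(70) + G/E(91)) = (3229 - 6859)/((-7/3 + 70**(3/2)/3) - 24/(21563*((-1/3*91**2)))) = -3630/((-7/3 + (70*sqrt(70))/3) - 24/(21563*((-1/3*8281)))) = -3630/((-7/3 + 70*sqrt(70)/3) - 24/(21563*(-8281/3))) = -3630/((-7/3 + 70*sqrt(70)/3) - 24/21563*(-3/8281)) = -3630/((-7/3 + 70*sqrt(70)/3) + 72/178563203) = -3630/(-1249942205/535689609 + 70*sqrt(70)/3)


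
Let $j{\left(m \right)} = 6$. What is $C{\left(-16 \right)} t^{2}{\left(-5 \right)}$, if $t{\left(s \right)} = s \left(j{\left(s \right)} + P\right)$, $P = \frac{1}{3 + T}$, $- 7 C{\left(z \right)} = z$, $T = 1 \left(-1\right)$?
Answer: $\frac{16900}{7} \approx 2414.3$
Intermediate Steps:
$T = -1$
$C{\left(z \right)} = - \frac{z}{7}$
$P = \frac{1}{2}$ ($P = \frac{1}{3 - 1} = \frac{1}{2} \approx 0.5$)
$t{\left(s \right)} = \frac{13 s}{2}$ ($t{\left(s \right)} = s \left(6 + \frac{1}{2}\right) = s \frac{13}{2} = \frac{13 s}{2}$)
$C{\left(-16 \right)} t^{2}{\left(-5 \right)} = \left(- \frac{1}{7}\right) \left(-16\right) \left(\frac{13}{2} \left(-5\right)\right)^{2} = \frac{16 \left(- \frac{65}{2}\right)^{2}}{7} = \frac{16}{7} \cdot \frac{4225}{4} = \frac{16900}{7}$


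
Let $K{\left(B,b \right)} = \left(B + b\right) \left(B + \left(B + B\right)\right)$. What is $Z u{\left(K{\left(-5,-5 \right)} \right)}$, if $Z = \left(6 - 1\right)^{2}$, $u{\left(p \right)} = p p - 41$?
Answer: $561475$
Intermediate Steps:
$K{\left(B,b \right)} = 3 B \left(B + b\right)$ ($K{\left(B,b \right)} = \left(B + b\right) \left(B + 2 B\right) = \left(B + b\right) 3 B = 3 B \left(B + b\right)$)
$u{\left(p \right)} = -41 + p^{2}$ ($u{\left(p \right)} = p^{2} - 41 = -41 + p^{2}$)
$Z = 25$ ($Z = 5^{2} = 25$)
$Z u{\left(K{\left(-5,-5 \right)} \right)} = 25 \left(-41 + \left(3 \left(-5\right) \left(-5 - 5\right)\right)^{2}\right) = 25 \left(-41 + \left(3 \left(-5\right) \left(-10\right)\right)^{2}\right) = 25 \left(-41 + 150^{2}\right) = 25 \left(-41 + 22500\right) = 25 \cdot 22459 = 561475$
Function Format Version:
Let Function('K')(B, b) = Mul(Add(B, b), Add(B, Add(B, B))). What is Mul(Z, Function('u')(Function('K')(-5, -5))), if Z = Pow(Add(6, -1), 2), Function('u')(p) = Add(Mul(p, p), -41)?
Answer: 561475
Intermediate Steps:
Function('K')(B, b) = Mul(3, B, Add(B, b)) (Function('K')(B, b) = Mul(Add(B, b), Add(B, Mul(2, B))) = Mul(Add(B, b), Mul(3, B)) = Mul(3, B, Add(B, b)))
Function('u')(p) = Add(-41, Pow(p, 2)) (Function('u')(p) = Add(Pow(p, 2), -41) = Add(-41, Pow(p, 2)))
Z = 25 (Z = Pow(5, 2) = 25)
Mul(Z, Function('u')(Function('K')(-5, -5))) = Mul(25, Add(-41, Pow(Mul(3, -5, Add(-5, -5)), 2))) = Mul(25, Add(-41, Pow(Mul(3, -5, -10), 2))) = Mul(25, Add(-41, Pow(150, 2))) = Mul(25, Add(-41, 22500)) = Mul(25, 22459) = 561475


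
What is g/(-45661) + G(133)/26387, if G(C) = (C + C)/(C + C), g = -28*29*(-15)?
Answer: -45906857/172122401 ≈ -0.26671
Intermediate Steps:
g = 12180 (g = -812*(-15) = 12180)
G(C) = 1 (G(C) = (2*C)/((2*C)) = (2*C)*(1/(2*C)) = 1)
g/(-45661) + G(133)/26387 = 12180/(-45661) + 1/26387 = 12180*(-1/45661) + 1*(1/26387) = -1740/6523 + 1/26387 = -45906857/172122401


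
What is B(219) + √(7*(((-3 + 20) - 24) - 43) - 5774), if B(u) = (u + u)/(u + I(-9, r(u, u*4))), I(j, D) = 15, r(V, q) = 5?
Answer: 73/39 + 2*I*√1531 ≈ 1.8718 + 78.256*I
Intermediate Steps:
B(u) = 2*u/(15 + u) (B(u) = (u + u)/(u + 15) = (2*u)/(15 + u) = 2*u/(15 + u))
B(219) + √(7*(((-3 + 20) - 24) - 43) - 5774) = 2*219/(15 + 219) + √(7*(((-3 + 20) - 24) - 43) - 5774) = 2*219/234 + √(7*((17 - 24) - 43) - 5774) = 2*219*(1/234) + √(7*(-7 - 43) - 5774) = 73/39 + √(7*(-50) - 5774) = 73/39 + √(-350 - 5774) = 73/39 + √(-6124) = 73/39 + 2*I*√1531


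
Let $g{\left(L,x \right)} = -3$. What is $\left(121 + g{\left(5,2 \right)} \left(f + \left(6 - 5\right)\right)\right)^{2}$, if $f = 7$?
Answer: $9409$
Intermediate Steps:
$\left(121 + g{\left(5,2 \right)} \left(f + \left(6 - 5\right)\right)\right)^{2} = \left(121 - 3 \left(7 + \left(6 - 5\right)\right)\right)^{2} = \left(121 - 3 \left(7 + 1\right)\right)^{2} = \left(121 - 24\right)^{2} = 97^{2} = 9409$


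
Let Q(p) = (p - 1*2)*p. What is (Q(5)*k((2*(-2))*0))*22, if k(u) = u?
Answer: 0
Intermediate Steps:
Q(p) = p*(-2 + p) (Q(p) = (p - 2)*p = (-2 + p)*p = p*(-2 + p))
(Q(5)*k((2*(-2))*0))*22 = ((5*(-2 + 5))*((2*(-2))*0))*22 = ((5*3)*(-4*0))*22 = (15*0)*22 = 0*22 = 0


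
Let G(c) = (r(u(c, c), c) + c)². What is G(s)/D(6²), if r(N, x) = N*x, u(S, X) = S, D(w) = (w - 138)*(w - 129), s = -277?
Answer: 324717128/527 ≈ 6.1616e+5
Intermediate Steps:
D(w) = (-138 + w)*(-129 + w)
G(c) = (c + c²)² (G(c) = (c*c + c)² = (c² + c)² = (c + c²)²)
G(s)/D(6²) = ((-277)²*(1 - 277)²)/(17802 + (6²)² - 267*6²) = (76729*(-276)²)/(17802 + 36² - 267*36) = (76729*76176)/(17802 + 1296 - 9612) = 5844908304/9486 = 5844908304*(1/9486) = 324717128/527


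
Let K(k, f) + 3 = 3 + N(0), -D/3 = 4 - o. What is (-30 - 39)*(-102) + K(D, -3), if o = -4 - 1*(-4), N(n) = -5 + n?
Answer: 7033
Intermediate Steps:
o = 0 (o = -4 + 4 = 0)
D = -12 (D = -3*(4 - 1*0) = -3*(4 + 0) = -3*4 = -12)
K(k, f) = -5 (K(k, f) = -3 + (3 + (-5 + 0)) = -3 + (3 - 5) = -3 - 2 = -5)
(-30 - 39)*(-102) + K(D, -3) = (-30 - 39)*(-102) - 5 = -69*(-102) - 5 = 7038 - 5 = 7033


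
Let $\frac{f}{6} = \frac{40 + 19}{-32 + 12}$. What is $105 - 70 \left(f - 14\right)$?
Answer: $2324$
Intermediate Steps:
$f = - \frac{177}{10}$ ($f = 6 \frac{40 + 19}{-32 + 12} = 6 \frac{59}{-20} = 6 \cdot 59 \left(- \frac{1}{20}\right) = 6 \left(- \frac{59}{20}\right) = - \frac{177}{10} \approx -17.7$)
$105 - 70 \left(f - 14\right) = 105 - 70 \left(- \frac{177}{10} - 14\right) = 105 - -2219 = 105 + 2219 = 2324$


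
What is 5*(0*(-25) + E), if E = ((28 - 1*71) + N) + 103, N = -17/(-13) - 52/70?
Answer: 27557/91 ≈ 302.82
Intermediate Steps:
N = 257/455 (N = -17*(-1/13) - 52*1/70 = 17/13 - 26/35 = 257/455 ≈ 0.56484)
E = 27557/455 (E = ((28 - 1*71) + 257/455) + 103 = ((28 - 71) + 257/455) + 103 = (-43 + 257/455) + 103 = -19308/455 + 103 = 27557/455 ≈ 60.565)
5*(0*(-25) + E) = 5*(0*(-25) + 27557/455) = 5*(0 + 27557/455) = 5*(27557/455) = 27557/91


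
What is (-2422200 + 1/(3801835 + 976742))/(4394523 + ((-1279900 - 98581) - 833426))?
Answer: -11574669209399/10429798617432 ≈ -1.1098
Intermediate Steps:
(-2422200 + 1/(3801835 + 976742))/(4394523 + ((-1279900 - 98581) - 833426)) = (-2422200 + 1/4778577)/(4394523 + (-1378481 - 833426)) = (-2422200 + 1/4778577)/(4394523 - 2211907) = -11574669209399/4778577/2182616 = -11574669209399/4778577*1/2182616 = -11574669209399/10429798617432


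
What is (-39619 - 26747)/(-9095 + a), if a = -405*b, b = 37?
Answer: 33183/12040 ≈ 2.7561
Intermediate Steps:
a = -14985 (a = -405*37 = -14985)
(-39619 - 26747)/(-9095 + a) = (-39619 - 26747)/(-9095 - 14985) = -66366/(-24080) = -66366*(-1/24080) = 33183/12040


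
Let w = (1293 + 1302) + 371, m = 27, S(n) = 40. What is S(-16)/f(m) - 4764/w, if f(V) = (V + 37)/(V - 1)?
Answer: 86867/5932 ≈ 14.644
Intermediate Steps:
w = 2966 (w = 2595 + 371 = 2966)
f(V) = (37 + V)/(-1 + V)
S(-16)/f(m) - 4764/w = 40/(((37 + 27)/(-1 + 27))) - 4764/2966 = 40/((64/26)) - 4764*1/2966 = 40/(((1/26)*64)) - 2382/1483 = 40/(32/13) - 2382/1483 = 40*(13/32) - 2382/1483 = 65/4 - 2382/1483 = 86867/5932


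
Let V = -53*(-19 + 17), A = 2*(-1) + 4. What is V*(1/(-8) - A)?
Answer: -901/4 ≈ -225.25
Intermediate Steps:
A = 2 (A = -2 + 4 = 2)
V = 106 (V = -53*(-2) = 106)
V*(1/(-8) - A) = 106*(1/(-8) - 1*2) = 106*(-⅛ - 2) = 106*(-17/8) = -901/4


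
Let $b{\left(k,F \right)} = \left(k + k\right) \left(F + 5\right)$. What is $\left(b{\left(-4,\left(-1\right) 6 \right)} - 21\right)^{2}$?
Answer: $169$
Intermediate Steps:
$b{\left(k,F \right)} = 2 k \left(5 + F\right)$
$\left(b{\left(-4,\left(-1\right) 6 \right)} - 21\right)^{2} = \left(2 \left(-4\right) \left(5 - 6\right) - 21\right)^{2} = \left(2 \left(-4\right) \left(-1\right) - 21\right)^{2} = \left(8 - 21\right)^{2} = \left(-13\right)^{2} = 169$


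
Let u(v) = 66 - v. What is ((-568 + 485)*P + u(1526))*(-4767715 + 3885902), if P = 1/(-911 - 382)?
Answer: 1664595754661/1293 ≈ 1.2874e+9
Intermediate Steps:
P = -1/1293 (P = 1/(-1293) = -1/1293 ≈ -0.00077340)
((-568 + 485)*P + u(1526))*(-4767715 + 3885902) = ((-568 + 485)*(-1/1293) + (66 - 1*1526))*(-4767715 + 3885902) = (-83*(-1/1293) + (66 - 1526))*(-881813) = (83/1293 - 1460)*(-881813) = -1887697/1293*(-881813) = 1664595754661/1293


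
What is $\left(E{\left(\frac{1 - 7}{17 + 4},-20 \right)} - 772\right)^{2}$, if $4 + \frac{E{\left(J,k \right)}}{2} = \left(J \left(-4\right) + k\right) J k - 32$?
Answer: $\frac{2695271056}{2401} \approx 1.1226 \cdot 10^{6}$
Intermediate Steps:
$E{\left(J,k \right)} = -72 + 2 J k \left(k - 4 J\right)$ ($E{\left(J,k \right)} = -8 + 2 \left(\left(J \left(-4\right) + k\right) J k - 32\right) = -8 + 2 \left(\left(- 4 J + k\right) J k - 32\right) = -8 + 2 \left(\left(k - 4 J\right) J k - 32\right) = -8 + 2 \left(J \left(k - 4 J\right) k - 32\right) = -8 + 2 \left(J k \left(k - 4 J\right) - 32\right) = -8 + 2 \left(-32 + J k \left(k - 4 J\right)\right) = -8 + \left(-64 + 2 J k \left(k - 4 J\right)\right) = -72 + 2 J k \left(k - 4 J\right)$)
$\left(E{\left(\frac{1 - 7}{17 + 4},-20 \right)} - 772\right)^{2} = \left(\left(-72 - - 160 \left(\frac{1 - 7}{17 + 4}\right)^{2} + 2 \frac{1 - 7}{17 + 4} \left(-20\right)^{2}\right) - 772\right)^{2} = \left(\left(-72 - - 160 \left(- \frac{6}{21}\right)^{2} + 2 \left(- \frac{6}{21}\right) 400\right) - 772\right)^{2} = \left(\left(-72 - - 160 \left(\left(-6\right) \frac{1}{21}\right)^{2} + 2 \left(\left(-6\right) \frac{1}{21}\right) 400\right) - 772\right)^{2} = \left(\left(-72 - - 160 \left(- \frac{2}{7}\right)^{2} + 2 \left(- \frac{2}{7}\right) 400\right) - 772\right)^{2} = \left(\left(-72 - \left(-160\right) \frac{4}{49} - \frac{1600}{7}\right) - 772\right)^{2} = \left(\left(-72 + \frac{640}{49} - \frac{1600}{7}\right) - 772\right)^{2} = \left(- \frac{14088}{49} - 772\right)^{2} = \left(- \frac{51916}{49}\right)^{2} = \frac{2695271056}{2401}$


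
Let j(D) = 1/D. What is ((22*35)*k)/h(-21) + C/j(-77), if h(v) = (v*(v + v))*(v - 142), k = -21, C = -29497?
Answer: 1110650596/489 ≈ 2.2713e+6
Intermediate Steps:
h(v) = 2*v**2*(-142 + v) (h(v) = (v*(2*v))*(-142 + v) = (2*v**2)*(-142 + v) = 2*v**2*(-142 + v))
((22*35)*k)/h(-21) + C/j(-77) = ((22*35)*(-21))/((2*(-21)**2*(-142 - 21))) - 29497/(1/(-77)) = (770*(-21))/((2*441*(-163))) - 29497/(-1/77) = -16170/(-143766) - 29497*(-77) = -16170*(-1/143766) + 2271269 = 55/489 + 2271269 = 1110650596/489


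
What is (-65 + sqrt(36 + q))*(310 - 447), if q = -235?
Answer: 8905 - 137*I*sqrt(199) ≈ 8905.0 - 1932.6*I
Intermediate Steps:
(-65 + sqrt(36 + q))*(310 - 447) = (-65 + sqrt(36 - 235))*(310 - 447) = (-65 + sqrt(-199))*(-137) = (-65 + I*sqrt(199))*(-137) = 8905 - 137*I*sqrt(199)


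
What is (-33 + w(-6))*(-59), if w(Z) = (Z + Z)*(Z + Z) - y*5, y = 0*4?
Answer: -6549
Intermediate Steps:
y = 0
w(Z) = 4*Z² (w(Z) = (Z + Z)*(Z + Z) - 0*5 = (2*Z)*(2*Z) - 1*0 = 4*Z² + 0 = 4*Z²)
(-33 + w(-6))*(-59) = (-33 + 4*(-6)²)*(-59) = (-33 + 4*36)*(-59) = (-33 + 144)*(-59) = 111*(-59) = -6549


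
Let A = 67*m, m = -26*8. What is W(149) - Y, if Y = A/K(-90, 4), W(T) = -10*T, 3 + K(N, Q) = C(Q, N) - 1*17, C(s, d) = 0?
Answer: -10934/5 ≈ -2186.8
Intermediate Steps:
K(N, Q) = -20 (K(N, Q) = -3 + (0 - 1*17) = -3 + (0 - 17) = -3 - 17 = -20)
m = -208
A = -13936 (A = 67*(-208) = -13936)
Y = 3484/5 (Y = -13936/(-20) = -13936*(-1/20) = 3484/5 ≈ 696.80)
W(149) - Y = -10*149 - 1*3484/5 = -1490 - 3484/5 = -10934/5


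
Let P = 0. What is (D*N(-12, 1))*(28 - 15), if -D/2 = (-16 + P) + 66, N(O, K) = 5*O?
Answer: 78000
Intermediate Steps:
D = -100 (D = -2*((-16 + 0) + 66) = -2*(-16 + 66) = -2*50 = -100)
(D*N(-12, 1))*(28 - 15) = (-500*(-12))*(28 - 15) = -100*(-60)*13 = 6000*13 = 78000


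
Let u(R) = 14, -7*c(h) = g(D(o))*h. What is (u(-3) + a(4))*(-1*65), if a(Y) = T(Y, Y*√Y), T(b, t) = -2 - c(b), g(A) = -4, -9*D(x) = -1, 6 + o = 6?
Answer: -4420/7 ≈ -631.43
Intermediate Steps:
o = 0 (o = -6 + 6 = 0)
D(x) = ⅑ (D(x) = -⅑*(-1) = ⅑)
c(h) = 4*h/7 (c(h) = -(-4)*h/7 = 4*h/7)
T(b, t) = -2 - 4*b/7
a(Y) = -2 - 4*Y/7
(u(-3) + a(4))*(-1*65) = (14 + (-2 - 4/7*4))*(-1*65) = (14 + (-2 - 16/7))*(-65) = (14 - 30/7)*(-65) = (68/7)*(-65) = -4420/7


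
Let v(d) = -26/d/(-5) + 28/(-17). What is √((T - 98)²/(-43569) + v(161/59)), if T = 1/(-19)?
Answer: √59989556964793505/1258732615 ≈ 0.19458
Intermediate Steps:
T = -1/19 ≈ -0.052632
v(d) = -28/17 + 26/(5*d) (v(d) = -26/d*(-⅕) + 28*(-1/17) = 26/(5*d) - 28/17 = -28/17 + 26/(5*d))
√((T - 98)²/(-43569) + v(161/59)) = √((-1/19 - 98)²/(-43569) + 2*(221 - 11270/59)/(85*((161/59)))) = √((-1863/19)²*(-1/43569) + 2*(221 - 11270/59)/(85*((161*(1/59))))) = √((3470769/361)*(-1/43569) + 2*(221 - 70*161/59)/(85*(161/59))) = √(-385641/1747601 + (2/85)*(59/161)*(221 - 11270/59)) = √(-385641/1747601 + (2/85)*(59/161)*(1769/59)) = √(-385641/1747601 + 3538/13685) = √(905515253/23915919685) = √59989556964793505/1258732615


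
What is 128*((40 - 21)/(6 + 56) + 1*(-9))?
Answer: -34496/31 ≈ -1112.8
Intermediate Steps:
128*((40 - 21)/(6 + 56) + 1*(-9)) = 128*(19/62 - 9) = 128*(-539/62) = -34496/31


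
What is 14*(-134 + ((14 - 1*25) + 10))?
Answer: -1890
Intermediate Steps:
14*(-134 + ((14 - 1*25) + 10)) = 14*(-134 + ((14 - 25) + 10)) = 14*(-134 + (-11 + 10)) = 14*(-134 - 1) = 14*(-135) = -1890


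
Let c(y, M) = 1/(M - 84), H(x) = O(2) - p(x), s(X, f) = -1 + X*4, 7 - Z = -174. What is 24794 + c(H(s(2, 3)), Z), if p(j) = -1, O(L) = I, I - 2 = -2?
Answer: 2405019/97 ≈ 24794.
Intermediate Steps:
Z = 181 (Z = 7 - 1*(-174) = 7 + 174 = 181)
I = 0 (I = 2 - 2 = 0)
O(L) = 0
s(X, f) = -1 + 4*X
H(x) = 1 (H(x) = 0 - 1*(-1) = 0 + 1 = 1)
c(y, M) = 1/(-84 + M)
24794 + c(H(s(2, 3)), Z) = 24794 + 1/(-84 + 181) = 24794 + 1/97 = 2405019/97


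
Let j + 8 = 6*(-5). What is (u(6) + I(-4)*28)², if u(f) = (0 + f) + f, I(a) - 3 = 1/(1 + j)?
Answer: 12418576/1369 ≈ 9071.3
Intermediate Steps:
j = -38 (j = -8 + 6*(-5) = -8 - 30 = -38)
I(a) = 110/37 (I(a) = 3 + 1/(1 - 38) = 3 + 1/(-37) = 3 - 1/37 = 110/37)
u(f) = 2*f (u(f) = f + f = 2*f)
(u(6) + I(-4)*28)² = (2*6 + (110/37)*28)² = (12 + 3080/37)² = (3524/37)² = 12418576/1369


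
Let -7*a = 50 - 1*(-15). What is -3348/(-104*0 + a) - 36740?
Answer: -2364664/65 ≈ -36379.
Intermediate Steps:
a = -65/7 (a = -(50 - 1*(-15))/7 = -(50 + 15)/7 = -⅐*65 = -65/7 ≈ -9.2857)
-3348/(-104*0 + a) - 36740 = -3348/(-104*0 - 65/7) - 36740 = -3348/(0 - 65/7) - 36740 = -3348/(-65/7) - 36740 = -3348*(-7/65) - 36740 = 23436/65 - 36740 = -2364664/65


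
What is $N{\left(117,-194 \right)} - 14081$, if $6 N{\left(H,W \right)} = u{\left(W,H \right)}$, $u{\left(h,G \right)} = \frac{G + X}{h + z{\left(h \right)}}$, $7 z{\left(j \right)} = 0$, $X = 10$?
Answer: $- \frac{16390411}{1164} \approx -14081.0$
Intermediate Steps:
$z{\left(j \right)} = 0$ ($z{\left(j \right)} = \frac{1}{7} \cdot 0 = 0$)
$u{\left(h,G \right)} = \frac{10 + G}{h}$ ($u{\left(h,G \right)} = \frac{G + 10}{h + 0} = \frac{10 + G}{h}$)
$N{\left(H,W \right)} = \frac{10 + H}{6 W}$ ($N{\left(H,W \right)} = \frac{\frac{1}{W} \left(10 + H\right)}{6} = \frac{10 + H}{6 W}$)
$N{\left(117,-194 \right)} - 14081 = \frac{10 + 117}{6 \left(-194\right)} - 14081 = \frac{1}{6} \left(- \frac{1}{194}\right) 127 - 14081 = - \frac{127}{1164} - 14081 = - \frac{16390411}{1164}$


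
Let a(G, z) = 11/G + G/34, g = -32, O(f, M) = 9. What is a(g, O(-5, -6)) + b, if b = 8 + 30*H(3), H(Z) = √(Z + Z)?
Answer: 3653/544 + 30*√6 ≈ 80.200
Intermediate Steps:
a(G, z) = 11/G + G/34 (a(G, z) = 11/G + G*(1/34) = 11/G + G/34)
H(Z) = √2*√Z (H(Z) = √(2*Z) = √2*√Z)
b = 8 + 30*√6 (b = 8 + 30*(√2*√3) = 8 + 30*√6 ≈ 81.485)
a(g, O(-5, -6)) + b = (11/(-32) + (1/34)*(-32)) + (8 + 30*√6) = (11*(-1/32) - 16/17) + (8 + 30*√6) = (-11/32 - 16/17) + (8 + 30*√6) = -699/544 + (8 + 30*√6) = 3653/544 + 30*√6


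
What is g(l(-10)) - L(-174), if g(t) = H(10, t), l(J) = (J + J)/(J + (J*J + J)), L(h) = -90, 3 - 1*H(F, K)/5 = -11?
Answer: 160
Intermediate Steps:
H(F, K) = 70 (H(F, K) = 15 - 5*(-11) = 15 + 55 = 70)
l(J) = 2*J/(J² + 2*J) (l(J) = (2*J)/(J + (J² + J)) = (2*J)/(J + (J + J²)) = (2*J)/(J² + 2*J) = 2*J/(J² + 2*J))
g(t) = 70
g(l(-10)) - L(-174) = 70 - 1*(-90) = 70 + 90 = 160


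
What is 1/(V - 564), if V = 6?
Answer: -1/558 ≈ -0.0017921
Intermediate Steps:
1/(V - 564) = 1/(6 - 564) = 1/(-558) = -1/558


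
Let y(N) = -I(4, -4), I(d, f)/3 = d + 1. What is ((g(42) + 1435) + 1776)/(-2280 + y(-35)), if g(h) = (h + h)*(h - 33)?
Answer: -3967/2295 ≈ -1.7285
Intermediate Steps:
I(d, f) = 3 + 3*d (I(d, f) = 3*(d + 1) = 3*(1 + d) = 3 + 3*d)
g(h) = 2*h*(-33 + h) (g(h) = (2*h)*(-33 + h) = 2*h*(-33 + h))
y(N) = -15 (y(N) = -(3 + 3*4) = -(3 + 12) = -1*15 = -15)
((g(42) + 1435) + 1776)/(-2280 + y(-35)) = ((2*42*(-33 + 42) + 1435) + 1776)/(-2280 - 15) = ((2*42*9 + 1435) + 1776)/(-2295) = ((756 + 1435) + 1776)*(-1/2295) = (2191 + 1776)*(-1/2295) = 3967*(-1/2295) = -3967/2295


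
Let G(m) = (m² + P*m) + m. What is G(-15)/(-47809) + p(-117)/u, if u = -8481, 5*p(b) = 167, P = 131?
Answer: 66436672/2027340645 ≈ 0.032770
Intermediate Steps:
p(b) = 167/5 (p(b) = (⅕)*167 = 167/5)
G(m) = m² + 132*m (G(m) = (m² + 131*m) + m = m² + 132*m)
G(-15)/(-47809) + p(-117)/u = -15*(132 - 15)/(-47809) + (167/5)/(-8481) = -15*117*(-1/47809) + (167/5)*(-1/8481) = -1755*(-1/47809) - 167/42405 = 1755/47809 - 167/42405 = 66436672/2027340645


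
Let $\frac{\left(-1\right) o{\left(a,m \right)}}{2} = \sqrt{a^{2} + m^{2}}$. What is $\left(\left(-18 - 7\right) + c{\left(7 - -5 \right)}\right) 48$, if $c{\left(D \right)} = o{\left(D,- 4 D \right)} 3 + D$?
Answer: $-624 - 3456 \sqrt{17} \approx -14873.0$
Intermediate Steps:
$o{\left(a,m \right)} = - 2 \sqrt{a^{2} + m^{2}}$
$c{\left(D \right)} = D - 6 \sqrt{17} \sqrt{D^{2}}$ ($c{\left(D \right)} = - 2 \sqrt{D^{2} + \left(- 4 D\right)^{2}} \cdot 3 + D = - 2 \sqrt{D^{2} + 16 D^{2}} \cdot 3 + D = - 2 \sqrt{17 D^{2}} \cdot 3 + D = - 2 \sqrt{17} \sqrt{D^{2}} \cdot 3 + D = - 6 \sqrt{17} \sqrt{D^{2}} + D = D - 6 \sqrt{17} \sqrt{D^{2}}$)
$\left(\left(-18 - 7\right) + c{\left(7 - -5 \right)}\right) 48 = \left(\left(-18 - 7\right) + \left(\left(7 - -5\right) - 6 \sqrt{17} \sqrt{\left(7 - -5\right)^{2}}\right)\right) 48 = \left(-25 + \left(\left(7 + 5\right) - 6 \sqrt{17} \sqrt{\left(7 + 5\right)^{2}}\right)\right) 48 = \left(-25 + \left(12 - 6 \sqrt{17} \sqrt{12^{2}}\right)\right) 48 = \left(-25 + \left(12 - 6 \sqrt{17} \sqrt{144}\right)\right) 48 = \left(-25 + \left(12 - 6 \sqrt{17} \cdot 12\right)\right) 48 = \left(-25 + \left(12 - 72 \sqrt{17}\right)\right) 48 = \left(-13 - 72 \sqrt{17}\right) 48 = -624 - 3456 \sqrt{17}$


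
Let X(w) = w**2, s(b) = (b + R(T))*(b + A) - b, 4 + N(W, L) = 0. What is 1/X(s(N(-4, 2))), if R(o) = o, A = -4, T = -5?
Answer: 1/5776 ≈ 0.00017313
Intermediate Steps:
N(W, L) = -4 (N(W, L) = -4 + 0 = -4)
s(b) = -b + (-5 + b)*(-4 + b) (s(b) = (b - 5)*(b - 4) - b = (-5 + b)*(-4 + b) - b = -b + (-5 + b)*(-4 + b))
1/X(s(N(-4, 2))) = 1/((20 + (-4)**2 - 10*(-4))**2) = 1/((20 + 16 + 40)**2) = 1/(76**2) = 1/5776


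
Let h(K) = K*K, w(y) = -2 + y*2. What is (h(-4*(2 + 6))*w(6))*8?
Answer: 81920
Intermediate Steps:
w(y) = -2 + 2*y
h(K) = K²
(h(-4*(2 + 6))*w(6))*8 = ((-4*(2 + 6))²*(-2 + 2*6))*8 = ((-4*8)²*(-2 + 12))*8 = ((-32)²*10)*8 = (1024*10)*8 = 10240*8 = 81920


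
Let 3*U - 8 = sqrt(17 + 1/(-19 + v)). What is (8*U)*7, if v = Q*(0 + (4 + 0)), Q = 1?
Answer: 448/3 + 56*sqrt(3810)/45 ≈ 226.15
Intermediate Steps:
v = 4 (v = 1*(0 + (4 + 0)) = 1*(0 + 4) = 1*4 = 4)
U = 8/3 + sqrt(3810)/45 (U = 8/3 + sqrt(17 + 1/(-19 + 4))/3 = 8/3 + sqrt(17 + 1/(-15))/3 = 8/3 + sqrt(17 - 1/15)/3 = 8/3 + sqrt(254/15)/3 = 8/3 + (sqrt(3810)/15)/3 = 8/3 + sqrt(3810)/45 ≈ 4.0383)
(8*U)*7 = (8*(8/3 + sqrt(3810)/45))*7 = (64/3 + 8*sqrt(3810)/45)*7 = 448/3 + 56*sqrt(3810)/45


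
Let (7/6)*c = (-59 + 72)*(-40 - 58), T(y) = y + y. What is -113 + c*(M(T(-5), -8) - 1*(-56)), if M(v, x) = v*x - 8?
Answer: -139889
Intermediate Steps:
T(y) = 2*y
M(v, x) = -8 + v*x
c = -1092 (c = 6*((-59 + 72)*(-40 - 58))/7 = 6*(13*(-98))/7 = (6/7)*(-1274) = -1092)
-113 + c*(M(T(-5), -8) - 1*(-56)) = -113 - 1092*((-8 + (2*(-5))*(-8)) - 1*(-56)) = -113 - 1092*((-8 - 10*(-8)) + 56) = -113 - 1092*((-8 + 80) + 56) = -113 - 1092*(72 + 56) = -113 - 1092*128 = -113 - 139776 = -139889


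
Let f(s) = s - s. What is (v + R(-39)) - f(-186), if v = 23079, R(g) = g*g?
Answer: 24600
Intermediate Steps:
f(s) = 0
R(g) = g**2
(v + R(-39)) - f(-186) = (23079 + (-39)**2) - 1*0 = (23079 + 1521) + 0 = 24600 + 0 = 24600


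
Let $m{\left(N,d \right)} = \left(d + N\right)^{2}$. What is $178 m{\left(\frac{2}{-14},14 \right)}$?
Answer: $\frac{1674802}{49} \approx 34180.0$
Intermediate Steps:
$m{\left(N,d \right)} = \left(N + d\right)^{2}$
$178 m{\left(\frac{2}{-14},14 \right)} = 178 \left(\frac{2}{-14} + 14\right)^{2} = 178 \left(2 \left(- \frac{1}{14}\right) + 14\right)^{2} = 178 \left(- \frac{1}{7} + 14\right)^{2} = 178 \left(\frac{97}{7}\right)^{2} = 178 \cdot \frac{9409}{49} = \frac{1674802}{49}$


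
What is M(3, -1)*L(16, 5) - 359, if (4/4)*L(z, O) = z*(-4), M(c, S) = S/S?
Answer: -423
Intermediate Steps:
M(c, S) = 1
L(z, O) = -4*z (L(z, O) = z*(-4) = -4*z)
M(3, -1)*L(16, 5) - 359 = 1*(-4*16) - 359 = 1*(-64) - 359 = -64 - 359 = -423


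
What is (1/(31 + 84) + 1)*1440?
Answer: 33408/23 ≈ 1452.5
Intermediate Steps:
(1/(31 + 84) + 1)*1440 = (1/115 + 1)*1440 = (116/115)*1440 = 33408/23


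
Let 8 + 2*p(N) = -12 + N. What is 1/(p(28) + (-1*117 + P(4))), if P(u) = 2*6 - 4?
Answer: -1/105 ≈ -0.0095238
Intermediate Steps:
P(u) = 8 (P(u) = 12 - 4 = 8)
p(N) = -10 + N/2 (p(N) = -4 + (-12 + N)/2 = -4 + (-6 + N/2) = -10 + N/2)
1/(p(28) + (-1*117 + P(4))) = 1/((-10 + (1/2)*28) + (-1*117 + 8)) = 1/((-10 + 14) + (-117 + 8)) = 1/(4 - 109) = 1/(-105) = -1/105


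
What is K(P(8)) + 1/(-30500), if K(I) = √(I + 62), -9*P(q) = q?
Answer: -1/30500 + 5*√22/3 ≈ 7.8173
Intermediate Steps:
P(q) = -q/9
K(I) = √(62 + I)
K(P(8)) + 1/(-30500) = √(62 - ⅑*8) + 1/(-30500) = √(62 - 8/9) - 1/30500 = √(550/9) - 1/30500 = 5*√22/3 - 1/30500 = -1/30500 + 5*√22/3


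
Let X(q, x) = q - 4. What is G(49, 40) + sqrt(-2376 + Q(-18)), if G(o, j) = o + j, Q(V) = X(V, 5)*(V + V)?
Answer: 89 + 12*I*sqrt(11) ≈ 89.0 + 39.799*I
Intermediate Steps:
X(q, x) = -4 + q
Q(V) = 2*V*(-4 + V) (Q(V) = (-4 + V)*(V + V) = (-4 + V)*(2*V) = 2*V*(-4 + V))
G(o, j) = j + o
G(49, 40) + sqrt(-2376 + Q(-18)) = (40 + 49) + sqrt(-2376 + 2*(-18)*(-4 - 18)) = 89 + sqrt(-2376 + 2*(-18)*(-22)) = 89 + sqrt(-2376 + 792) = 89 + sqrt(-1584) = 89 + 12*I*sqrt(11)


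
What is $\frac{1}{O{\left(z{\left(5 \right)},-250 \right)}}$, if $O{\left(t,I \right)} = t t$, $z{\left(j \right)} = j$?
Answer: $\frac{1}{25} \approx 0.04$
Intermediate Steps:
$O{\left(t,I \right)} = t^{2}$
$\frac{1}{O{\left(z{\left(5 \right)},-250 \right)}} = \frac{1}{5^{2}} = \frac{1}{25}$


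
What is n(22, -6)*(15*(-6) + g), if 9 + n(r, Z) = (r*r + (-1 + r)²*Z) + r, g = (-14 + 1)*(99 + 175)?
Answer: 7848148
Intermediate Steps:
g = -3562 (g = -13*274 = -3562)
n(r, Z) = -9 + r + r² + Z*(-1 + r)² (n(r, Z) = -9 + ((r*r + (-1 + r)²*Z) + r) = -9 + ((r² + Z*(-1 + r)²) + r) = -9 + (r + r² + Z*(-1 + r)²) = -9 + r + r² + Z*(-1 + r)²)
n(22, -6)*(15*(-6) + g) = (-9 + 22 + 22² - 6*(-1 + 22)²)*(15*(-6) - 3562) = (-9 + 22 + 484 - 6*21²)*(-90 - 3562) = (-9 + 22 + 484 - 6*441)*(-3652) = (-9 + 22 + 484 - 2646)*(-3652) = -2149*(-3652) = 7848148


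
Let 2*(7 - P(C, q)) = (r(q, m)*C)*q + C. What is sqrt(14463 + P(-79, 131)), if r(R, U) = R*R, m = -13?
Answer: 2*sqrt(22203526) ≈ 9424.1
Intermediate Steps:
r(R, U) = R**2
P(C, q) = 7 - C/2 - C*q**3/2 (P(C, q) = 7 - ((q**2*C)*q + C)/2 = 7 - ((C*q**2)*q + C)/2 = 7 - (C*q**3 + C)/2 = 7 - (C + C*q**3)/2 = 7 + (-C/2 - C*q**3/2) = 7 - C/2 - C*q**3/2)
sqrt(14463 + P(-79, 131)) = sqrt(14463 + (7 - 1/2*(-79) - 1/2*(-79)*131**3)) = sqrt(14463 + (7 + 79/2 - 1/2*(-79)*2248091)) = sqrt(14463 + (7 + 79/2 + 177599189/2)) = sqrt(14463 + 88799641) = sqrt(88814104) = 2*sqrt(22203526)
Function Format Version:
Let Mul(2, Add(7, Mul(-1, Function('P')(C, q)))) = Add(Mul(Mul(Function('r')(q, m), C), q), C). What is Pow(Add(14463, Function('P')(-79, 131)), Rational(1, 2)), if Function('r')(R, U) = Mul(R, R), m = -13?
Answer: Mul(2, Pow(22203526, Rational(1, 2))) ≈ 9424.1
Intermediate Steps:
Function('r')(R, U) = Pow(R, 2)
Function('P')(C, q) = Add(7, Mul(Rational(-1, 2), C), Mul(Rational(-1, 2), C, Pow(q, 3))) (Function('P')(C, q) = Add(7, Mul(Rational(-1, 2), Add(Mul(Mul(Pow(q, 2), C), q), C))) = Add(7, Mul(Rational(-1, 2), Add(Mul(Mul(C, Pow(q, 2)), q), C))) = Add(7, Mul(Rational(-1, 2), Add(Mul(C, Pow(q, 3)), C))) = Add(7, Mul(Rational(-1, 2), Add(C, Mul(C, Pow(q, 3))))) = Add(7, Add(Mul(Rational(-1, 2), C), Mul(Rational(-1, 2), C, Pow(q, 3)))) = Add(7, Mul(Rational(-1, 2), C), Mul(Rational(-1, 2), C, Pow(q, 3))))
Pow(Add(14463, Function('P')(-79, 131)), Rational(1, 2)) = Pow(Add(14463, Add(7, Mul(Rational(-1, 2), -79), Mul(Rational(-1, 2), -79, Pow(131, 3)))), Rational(1, 2)) = Pow(Add(14463, Add(7, Rational(79, 2), Mul(Rational(-1, 2), -79, 2248091))), Rational(1, 2)) = Pow(Add(14463, Add(7, Rational(79, 2), Rational(177599189, 2))), Rational(1, 2)) = Pow(Add(14463, 88799641), Rational(1, 2)) = Pow(88814104, Rational(1, 2)) = Mul(2, Pow(22203526, Rational(1, 2)))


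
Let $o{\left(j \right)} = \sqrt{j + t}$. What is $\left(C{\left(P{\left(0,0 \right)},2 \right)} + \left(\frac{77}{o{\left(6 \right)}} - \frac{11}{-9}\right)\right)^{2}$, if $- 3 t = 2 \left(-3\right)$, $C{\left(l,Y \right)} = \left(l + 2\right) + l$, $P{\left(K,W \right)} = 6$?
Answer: $\frac{630401}{648} + \frac{10549 \sqrt{2}}{18} \approx 1801.6$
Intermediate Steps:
$C{\left(l,Y \right)} = 2 + 2 l$ ($C{\left(l,Y \right)} = \left(2 + l\right) + l = 2 + 2 l$)
$t = 2$ ($t = - \frac{2 \left(-3\right)}{3} = \left(- \frac{1}{3}\right) \left(-6\right) = 2$)
$o{\left(j \right)} = \sqrt{2 + j}$ ($o{\left(j \right)} = \sqrt{j + 2} = \sqrt{2 + j}$)
$\left(C{\left(P{\left(0,0 \right)},2 \right)} + \left(\frac{77}{o{\left(6 \right)}} - \frac{11}{-9}\right)\right)^{2} = \left(\left(2 + 2 \cdot 6\right) - \left(- \frac{11}{9} - \frac{77}{\sqrt{2 + 6}}\right)\right)^{2} = \left(\left(2 + 12\right) - \left(- \frac{11}{9} - \frac{77}{\sqrt{8}}\right)\right)^{2} = \left(14 + \left(\frac{77}{2 \sqrt{2}} + \frac{11}{9}\right)\right)^{2} = \left(14 + \left(77 \frac{\sqrt{2}}{4} + \frac{11}{9}\right)\right)^{2} = \left(14 + \left(\frac{77 \sqrt{2}}{4} + \frac{11}{9}\right)\right)^{2} = \left(14 + \left(\frac{11}{9} + \frac{77 \sqrt{2}}{4}\right)\right)^{2} = \left(\frac{137}{9} + \frac{77 \sqrt{2}}{4}\right)^{2}$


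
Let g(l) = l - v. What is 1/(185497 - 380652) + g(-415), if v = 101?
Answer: -100699981/195155 ≈ -516.00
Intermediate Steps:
g(l) = -101 + l (g(l) = l - 1*101 = l - 101 = -101 + l)
1/(185497 - 380652) + g(-415) = 1/(185497 - 380652) + (-101 - 415) = 1/(-195155) - 516 = -1/195155 - 516 = -100699981/195155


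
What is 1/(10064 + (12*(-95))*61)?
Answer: -1/59476 ≈ -1.6814e-5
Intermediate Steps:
1/(10064 + (12*(-95))*61) = 1/(10064 - 1140*61) = 1/(10064 - 69540) = 1/(-59476) = -1/59476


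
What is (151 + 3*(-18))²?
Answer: 9409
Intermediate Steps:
(151 + 3*(-18))² = (151 - 54)² = 97² = 9409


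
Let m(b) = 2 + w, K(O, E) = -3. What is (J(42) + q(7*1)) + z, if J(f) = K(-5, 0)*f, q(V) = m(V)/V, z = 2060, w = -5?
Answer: 13535/7 ≈ 1933.6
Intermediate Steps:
m(b) = -3 (m(b) = 2 - 5 = -3)
q(V) = -3/V
J(f) = -3*f
(J(42) + q(7*1)) + z = (-3*42 - 3/(7*1)) + 2060 = (-126 - 3/7) + 2060 = -885/7 + 2060 = 13535/7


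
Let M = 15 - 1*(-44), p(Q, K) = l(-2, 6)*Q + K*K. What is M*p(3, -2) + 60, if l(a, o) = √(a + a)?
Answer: 296 + 354*I ≈ 296.0 + 354.0*I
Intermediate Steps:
l(a, o) = √2*√a (l(a, o) = √(2*a) = √2*√a)
p(Q, K) = K² + 2*I*Q (p(Q, K) = (√2*√(-2))*Q + K*K = (√2*(I*√2))*Q + K² = (2*I)*Q + K² = 2*I*Q + K² = K² + 2*I*Q)
M = 59 (M = 15 + 44 = 59)
M*p(3, -2) + 60 = 59*((-2)² + 2*I*3) + 60 = 59*(4 + 6*I) + 60 = (236 + 354*I) + 60 = 296 + 354*I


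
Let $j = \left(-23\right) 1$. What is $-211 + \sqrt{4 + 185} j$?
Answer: $-211 - 69 \sqrt{21} \approx -527.2$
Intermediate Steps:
$j = -23$
$-211 + \sqrt{4 + 185} j = -211 + \sqrt{4 + 185} \left(-23\right) = -211 + \sqrt{189} \left(-23\right) = -211 + 3 \sqrt{21} \left(-23\right) = -211 - 69 \sqrt{21}$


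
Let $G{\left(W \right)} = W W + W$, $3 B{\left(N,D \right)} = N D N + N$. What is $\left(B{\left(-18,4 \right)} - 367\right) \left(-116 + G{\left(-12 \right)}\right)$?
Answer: $944$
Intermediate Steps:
$B{\left(N,D \right)} = \frac{N}{3} + \frac{D N^{2}}{3}$ ($B{\left(N,D \right)} = \frac{N D N + N}{3} = \frac{D N N + N}{3} = \frac{D N^{2} + N}{3} = \frac{N + D N^{2}}{3} = \frac{N}{3} + \frac{D N^{2}}{3}$)
$G{\left(W \right)} = W + W^{2}$ ($G{\left(W \right)} = W^{2} + W = W + W^{2}$)
$\left(B{\left(-18,4 \right)} - 367\right) \left(-116 + G{\left(-12 \right)}\right) = \left(\frac{1}{3} \left(-18\right) \left(1 + 4 \left(-18\right)\right) - 367\right) \left(-116 - 12 \left(1 - 12\right)\right) = \left(\frac{1}{3} \left(-18\right) \left(1 - 72\right) - 367\right) \left(-116 - -132\right) = \left(\frac{1}{3} \left(-18\right) \left(-71\right) - 367\right) \left(-116 + 132\right) = \left(426 - 367\right) 16 = 59 \cdot 16 = 944$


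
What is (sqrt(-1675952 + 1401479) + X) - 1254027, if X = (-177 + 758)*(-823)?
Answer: -1732190 + 3*I*sqrt(30497) ≈ -1.7322e+6 + 523.9*I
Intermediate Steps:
X = -478163 (X = 581*(-823) = -478163)
(sqrt(-1675952 + 1401479) + X) - 1254027 = (sqrt(-1675952 + 1401479) - 478163) - 1254027 = (sqrt(-274473) - 478163) - 1254027 = (3*I*sqrt(30497) - 478163) - 1254027 = (-478163 + 3*I*sqrt(30497)) - 1254027 = -1732190 + 3*I*sqrt(30497)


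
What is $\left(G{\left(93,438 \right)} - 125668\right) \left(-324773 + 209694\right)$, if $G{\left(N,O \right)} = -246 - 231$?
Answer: $14516640455$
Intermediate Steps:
$G{\left(N,O \right)} = -477$ ($G{\left(N,O \right)} = -246 - 231 = -477$)
$\left(G{\left(93,438 \right)} - 125668\right) \left(-324773 + 209694\right) = \left(-477 - 125668\right) \left(-324773 + 209694\right) = \left(-126145\right) \left(-115079\right) = 14516640455$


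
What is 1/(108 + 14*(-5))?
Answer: 1/38 ≈ 0.026316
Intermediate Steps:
1/(108 + 14*(-5)) = 1/(108 - 70) = 1/38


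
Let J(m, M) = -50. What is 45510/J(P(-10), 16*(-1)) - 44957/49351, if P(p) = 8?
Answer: -224821186/246755 ≈ -911.11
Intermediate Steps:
45510/J(P(-10), 16*(-1)) - 44957/49351 = 45510/(-50) - 44957/49351 = 45510*(-1/50) - 44957*1/49351 = -4551/5 - 44957/49351 = -224821186/246755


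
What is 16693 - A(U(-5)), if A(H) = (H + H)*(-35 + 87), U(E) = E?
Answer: 17213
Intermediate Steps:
A(H) = 104*H (A(H) = (2*H)*52 = 104*H)
16693 - A(U(-5)) = 16693 - 104*(-5) = 16693 - 1*(-520) = 16693 + 520 = 17213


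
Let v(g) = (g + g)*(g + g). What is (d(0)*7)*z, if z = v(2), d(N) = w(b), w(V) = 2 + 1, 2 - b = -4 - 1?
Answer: 336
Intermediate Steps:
b = 7 (b = 2 - (-4 - 1) = 2 - 1*(-5) = 2 + 5 = 7)
w(V) = 3
v(g) = 4*g**2 (v(g) = (2*g)*(2*g) = 4*g**2)
d(N) = 3
z = 16 (z = 4*2**2 = 4*4 = 16)
(d(0)*7)*z = (3*7)*16 = 21*16 = 336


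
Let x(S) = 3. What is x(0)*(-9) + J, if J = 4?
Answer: -23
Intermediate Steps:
x(0)*(-9) + J = 3*(-9) + 4 = -27 + 4 = -23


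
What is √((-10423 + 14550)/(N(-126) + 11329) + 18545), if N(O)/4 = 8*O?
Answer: 116*√73385929/7297 ≈ 136.18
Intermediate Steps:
N(O) = 32*O (N(O) = 4*(8*O) = 32*O)
√((-10423 + 14550)/(N(-126) + 11329) + 18545) = √((-10423 + 14550)/(32*(-126) + 11329) + 18545) = √(4127/(-4032 + 11329) + 18545) = √(4127/7297 + 18545) = √(135326992/7297) = 116*√73385929/7297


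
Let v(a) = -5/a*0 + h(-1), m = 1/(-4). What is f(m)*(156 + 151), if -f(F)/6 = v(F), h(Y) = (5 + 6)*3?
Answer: -60786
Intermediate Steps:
m = -1/4 (m = 1*(-1/4) = -1/4 ≈ -0.25000)
h(Y) = 33 (h(Y) = 11*3 = 33)
v(a) = 33 (v(a) = -5/a*0 + 33 = 0 + 33 = 33)
f(F) = -198 (f(F) = -6*33 = -198)
f(m)*(156 + 151) = -198*(156 + 151) = -198*307 = -60786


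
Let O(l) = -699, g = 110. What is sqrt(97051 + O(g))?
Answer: 4*sqrt(6022) ≈ 310.41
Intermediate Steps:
sqrt(97051 + O(g)) = sqrt(97051 - 699) = sqrt(96352) = 4*sqrt(6022)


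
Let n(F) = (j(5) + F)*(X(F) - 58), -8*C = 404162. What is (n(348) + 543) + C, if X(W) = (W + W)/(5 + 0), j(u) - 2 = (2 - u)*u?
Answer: -91101/4 ≈ -22775.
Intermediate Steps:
C = -202081/4 (C = -⅛*404162 = -202081/4 ≈ -50520.)
j(u) = 2 + u*(2 - u) (j(u) = 2 + (2 - u)*u = 2 + u*(2 - u))
X(W) = 2*W/5 (X(W) = (2*W)/5 = (2*W)*(⅕) = 2*W/5)
n(F) = (-58 + 2*F/5)*(-13 + F) (n(F) = ((2 - 1*5² + 2*5) + F)*(2*F/5 - 58) = ((2 - 1*25 + 10) + F)*(-58 + 2*F/5) = ((2 - 25 + 10) + F)*(-58 + 2*F/5) = (-13 + F)*(-58 + 2*F/5) = (-58 + 2*F/5)*(-13 + F))
(n(348) + 543) + C = ((754 - 316/5*348 + (⅖)*348²) + 543) - 202081/4 = ((754 - 109968/5 + (⅖)*121104) + 543) - 202081/4 = ((754 - 109968/5 + 242208/5) + 543) - 202081/4 = (27202 + 543) - 202081/4 = 27745 - 202081/4 = -91101/4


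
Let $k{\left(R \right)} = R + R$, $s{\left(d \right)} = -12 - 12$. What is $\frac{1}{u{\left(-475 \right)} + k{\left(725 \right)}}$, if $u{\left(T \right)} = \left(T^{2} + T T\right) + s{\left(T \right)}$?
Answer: $\frac{1}{452676} \approx 2.2091 \cdot 10^{-6}$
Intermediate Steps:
$s{\left(d \right)} = -24$ ($s{\left(d \right)} = -12 - 12 = -24$)
$k{\left(R \right)} = 2 R$
$u{\left(T \right)} = -24 + 2 T^{2}$ ($u{\left(T \right)} = \left(T^{2} + T T\right) - 24 = \left(T^{2} + T^{2}\right) - 24 = 2 T^{2} - 24 = -24 + 2 T^{2}$)
$\frac{1}{u{\left(-475 \right)} + k{\left(725 \right)}} = \frac{1}{\left(-24 + 2 \left(-475\right)^{2}\right) + 2 \cdot 725} = \frac{1}{\left(-24 + 2 \cdot 225625\right) + 1450} = \frac{1}{\left(-24 + 451250\right) + 1450} = \frac{1}{451226 + 1450} = \frac{1}{452676}$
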